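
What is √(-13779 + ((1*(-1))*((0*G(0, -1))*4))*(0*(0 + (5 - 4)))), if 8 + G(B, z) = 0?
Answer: 3*I*√1531 ≈ 117.38*I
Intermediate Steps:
G(B, z) = -8 (G(B, z) = -8 + 0 = -8)
√(-13779 + ((1*(-1))*((0*G(0, -1))*4))*(0*(0 + (5 - 4)))) = √(-13779 + ((1*(-1))*((0*(-8))*4))*(0*(0 + (5 - 4)))) = √(-13779 + (-0*4)*(0*(0 + 1))) = √(-13779 + (-1*0)*(0*1)) = √(-13779 + 0*0) = √(-13779 + 0) = √(-13779) = 3*I*√1531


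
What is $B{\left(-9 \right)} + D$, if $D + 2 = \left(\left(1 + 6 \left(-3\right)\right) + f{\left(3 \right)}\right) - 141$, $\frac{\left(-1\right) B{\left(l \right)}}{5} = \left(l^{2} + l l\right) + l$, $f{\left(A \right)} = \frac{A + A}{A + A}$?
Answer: $-924$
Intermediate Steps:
$f{\left(A \right)} = 1$ ($f{\left(A \right)} = \frac{2 A}{2 A} = 2 A \frac{1}{2 A} = 1$)
$B{\left(l \right)} = - 10 l^{2} - 5 l$ ($B{\left(l \right)} = - 5 \left(\left(l^{2} + l l\right) + l\right) = - 5 \left(\left(l^{2} + l^{2}\right) + l\right) = - 5 \left(2 l^{2} + l\right) = - 5 \left(l + 2 l^{2}\right) = - 10 l^{2} - 5 l$)
$D = -159$ ($D = -2 + \left(\left(\left(1 + 6 \left(-3\right)\right) + 1\right) - 141\right) = -2 + \left(\left(\left(1 - 18\right) + 1\right) - 141\right) = -2 + \left(\left(-17 + 1\right) - 141\right) = -2 - 157 = -159$)
$B{\left(-9 \right)} + D = \left(-5\right) \left(-9\right) \left(1 + 2 \left(-9\right)\right) - 159 = \left(-5\right) \left(-9\right) \left(1 - 18\right) - 159 = \left(-5\right) \left(-9\right) \left(-17\right) - 159 = -765 - 159 = -924$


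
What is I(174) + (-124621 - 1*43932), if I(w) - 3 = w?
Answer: -168376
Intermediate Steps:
I(w) = 3 + w
I(174) + (-124621 - 1*43932) = (3 + 174) + (-124621 - 1*43932) = 177 + (-124621 - 43932) = 177 - 168553 = -168376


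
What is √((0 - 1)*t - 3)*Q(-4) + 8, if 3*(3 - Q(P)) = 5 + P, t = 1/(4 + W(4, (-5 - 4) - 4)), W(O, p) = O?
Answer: 8 + 10*I*√2/3 ≈ 8.0 + 4.714*I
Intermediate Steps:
t = ⅛ (t = 1/(4 + 4) = 1/8 = ⅛ ≈ 0.12500)
Q(P) = 4/3 - P/3 (Q(P) = 3 - (5 + P)/3 = 3 + (-5/3 - P/3) = 4/3 - P/3)
√((0 - 1)*t - 3)*Q(-4) + 8 = √((0 - 1)*(⅛) - 3)*(4/3 - ⅓*(-4)) + 8 = √(-1*⅛ - 3)*(4/3 + 4/3) + 8 = √(-⅛ - 3)*(8/3) + 8 = √(-25/8)*(8/3) + 8 = (5*I*√2/4)*(8/3) + 8 = 10*I*√2/3 + 8 = 8 + 10*I*√2/3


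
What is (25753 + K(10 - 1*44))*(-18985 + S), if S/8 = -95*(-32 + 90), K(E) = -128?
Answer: -1616040625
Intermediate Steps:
S = -44080 (S = 8*(-95*(-32 + 90)) = 8*(-95*58) = 8*(-5510) = -44080)
(25753 + K(10 - 1*44))*(-18985 + S) = (25753 - 128)*(-18985 - 44080) = 25625*(-63065) = -1616040625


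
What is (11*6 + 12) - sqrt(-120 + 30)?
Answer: 78 - 3*I*sqrt(10) ≈ 78.0 - 9.4868*I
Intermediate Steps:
(11*6 + 12) - sqrt(-120 + 30) = (66 + 12) - sqrt(-90) = 78 - 3*I*sqrt(10)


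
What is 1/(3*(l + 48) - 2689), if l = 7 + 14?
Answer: -1/2482 ≈ -0.00040290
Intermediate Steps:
l = 21
1/(3*(l + 48) - 2689) = 1/(3*(21 + 48) - 2689) = 1/(3*69 - 2689) = 1/(207 - 2689) = 1/(-2482) = -1/2482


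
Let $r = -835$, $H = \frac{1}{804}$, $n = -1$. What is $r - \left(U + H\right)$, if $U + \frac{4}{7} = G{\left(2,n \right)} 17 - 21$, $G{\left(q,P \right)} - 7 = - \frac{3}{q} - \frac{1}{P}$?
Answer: $- \frac{5199877}{5628} \approx -923.93$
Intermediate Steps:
$G{\left(q,P \right)} = 7 - \frac{1}{P} - \frac{3}{q}$ ($G{\left(q,P \right)} = 7 - \left(\frac{1}{P} + \frac{3}{q}\right) = 7 - \frac{1}{P} - \frac{3}{q}$)
$H = \frac{1}{804} \approx 0.0012438$
$U = \frac{1245}{14}$ ($U = - \frac{4}{7} - \left(21 - \left(7 - \frac{1}{-1} - \frac{3}{2}\right) 17\right) = - \frac{4}{7} - \left(21 - \left(7 - -1 - \frac{3}{2}\right) 17\right) = - \frac{4}{7} - \left(21 - \left(7 + 1 - \frac{3}{2}\right) 17\right) = - \frac{4}{7} + \left(\frac{13}{2} \cdot 17 - 21\right) = - \frac{4}{7} + \left(\frac{221}{2} - 21\right) = - \frac{4}{7} + \frac{179}{2} = \frac{1245}{14} \approx 88.929$)
$r - \left(U + H\right) = -835 - \left(\frac{1245}{14} + \frac{1}{804}\right) = -835 - \frac{500497}{5628} = - \frac{5199877}{5628}$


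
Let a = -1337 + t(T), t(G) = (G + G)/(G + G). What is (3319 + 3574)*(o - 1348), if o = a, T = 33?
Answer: -18500812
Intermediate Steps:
t(G) = 1 (t(G) = (2*G)/((2*G)) = (2*G)*(1/(2*G)) = 1)
a = -1336 (a = -1337 + 1 = -1336)
o = -1336
(3319 + 3574)*(o - 1348) = (3319 + 3574)*(-1336 - 1348) = 6893*(-2684) = -18500812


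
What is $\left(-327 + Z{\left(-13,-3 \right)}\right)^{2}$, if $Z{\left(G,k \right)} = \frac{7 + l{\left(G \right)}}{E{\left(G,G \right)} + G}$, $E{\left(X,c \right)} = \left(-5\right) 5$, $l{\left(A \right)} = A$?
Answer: $\frac{38564100}{361} \approx 1.0683 \cdot 10^{5}$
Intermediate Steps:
$E{\left(X,c \right)} = -25$
$Z{\left(G,k \right)} = \frac{7 + G}{-25 + G}$
$\left(-327 + Z{\left(-13,-3 \right)}\right)^{2} = \left(-327 + \frac{7 - 13}{-25 - 13}\right)^{2} = \left(-327 + \frac{1}{-38} \left(-6\right)\right)^{2} = \left(-327 - - \frac{3}{19}\right)^{2} = \left(-327 + \frac{3}{19}\right)^{2} = \left(- \frac{6210}{19}\right)^{2} = \frac{38564100}{361}$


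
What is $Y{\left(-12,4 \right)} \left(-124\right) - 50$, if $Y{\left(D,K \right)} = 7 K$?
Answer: $-3522$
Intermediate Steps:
$Y{\left(-12,4 \right)} \left(-124\right) - 50 = 7 \cdot 4 \left(-124\right) - 50 = 28 \left(-124\right) - 50 = -3472 - 50 = -3522$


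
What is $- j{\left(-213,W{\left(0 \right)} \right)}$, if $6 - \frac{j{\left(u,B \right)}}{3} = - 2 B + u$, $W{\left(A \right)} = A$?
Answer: $-657$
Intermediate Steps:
$j{\left(u,B \right)} = 18 - 3 u + 6 B$ ($j{\left(u,B \right)} = 18 - 3 \left(- 2 B + u\right) = 18 - 3 \left(u - 2 B\right) = 18 + \left(- 3 u + 6 B\right) = 18 - 3 u + 6 B$)
$- j{\left(-213,W{\left(0 \right)} \right)} = - (18 - -639 + 6 \cdot 0) = - (18 + 639 + 0) = \left(-1\right) 657 = -657$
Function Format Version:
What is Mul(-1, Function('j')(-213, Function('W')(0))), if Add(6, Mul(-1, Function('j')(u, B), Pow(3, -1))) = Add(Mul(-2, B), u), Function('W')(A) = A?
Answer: -657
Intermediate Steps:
Function('j')(u, B) = Add(18, Mul(-3, u), Mul(6, B)) (Function('j')(u, B) = Add(18, Mul(-3, Add(Mul(-2, B), u))) = Add(18, Mul(-3, Add(u, Mul(-2, B)))) = Add(18, Add(Mul(-3, u), Mul(6, B))) = Add(18, Mul(-3, u), Mul(6, B)))
Mul(-1, Function('j')(-213, Function('W')(0))) = Mul(-1, Add(18, Mul(-3, -213), Mul(6, 0))) = Mul(-1, Add(18, 639, 0)) = Mul(-1, 657) = -657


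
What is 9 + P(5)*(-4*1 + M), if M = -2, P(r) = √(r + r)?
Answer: 9 - 6*√10 ≈ -9.9737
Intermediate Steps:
P(r) = √2*√r (P(r) = √(2*r) = √2*√r)
9 + P(5)*(-4*1 + M) = 9 + (√2*√5)*(-4*1 - 2) = 9 + √10*(-4 - 2) = 9 + √10*(-6) = 9 - 6*√10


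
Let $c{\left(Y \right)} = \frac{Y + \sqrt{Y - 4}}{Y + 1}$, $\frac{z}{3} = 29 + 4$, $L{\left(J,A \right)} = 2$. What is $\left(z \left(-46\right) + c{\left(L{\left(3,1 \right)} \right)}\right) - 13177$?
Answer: $- \frac{53191}{3} + \frac{i \sqrt{2}}{3} \approx -17730.0 + 0.4714 i$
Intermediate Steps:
$z = 99$ ($z = 3 \left(29 + 4\right) = 3 \cdot 33 = 99$)
$c{\left(Y \right)} = \frac{Y + \sqrt{-4 + Y}}{1 + Y}$
$\left(z \left(-46\right) + c{\left(L{\left(3,1 \right)} \right)}\right) - 13177 = \left(99 \left(-46\right) + \frac{2 + \sqrt{-4 + 2}}{1 + 2}\right) - 13177 = \left(-4554 + \frac{2 + \sqrt{-2}}{3}\right) - 13177 = \left(-4554 + \frac{2 + i \sqrt{2}}{3}\right) - 13177 = \left(-4554 + \left(\frac{2}{3} + \frac{i \sqrt{2}}{3}\right)\right) - 13177 = \left(- \frac{13660}{3} + \frac{i \sqrt{2}}{3}\right) - 13177 = - \frac{53191}{3} + \frac{i \sqrt{2}}{3}$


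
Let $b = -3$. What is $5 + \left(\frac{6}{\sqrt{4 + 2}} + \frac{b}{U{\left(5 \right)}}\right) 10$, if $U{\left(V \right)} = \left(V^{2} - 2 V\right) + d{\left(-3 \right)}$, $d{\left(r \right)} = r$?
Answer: $\frac{5}{2} + 10 \sqrt{6} \approx 26.995$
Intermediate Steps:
$U{\left(V \right)} = -3 + V^{2} - 2 V$ ($U{\left(V \right)} = \left(V^{2} - 2 V\right) - 3 = -3 + V^{2} - 2 V$)
$5 + \left(\frac{6}{\sqrt{4 + 2}} + \frac{b}{U{\left(5 \right)}}\right) 10 = 5 + \left(\frac{6}{\sqrt{4 + 2}} - \frac{3}{-3 + 5^{2} - 10}\right) 10 = 5 + \left(\frac{6}{\sqrt{6}} - \frac{3}{-3 + 25 - 10}\right) 10 = 5 + \left(6 \frac{\sqrt{6}}{6} - \frac{3}{12}\right) 10 = 5 + \left(\sqrt{6} - \frac{1}{4}\right) 10 = 5 + \left(- \frac{1}{4} + \sqrt{6}\right) 10 = 5 - \left(\frac{5}{2} - 10 \sqrt{6}\right) = \frac{5}{2} + 10 \sqrt{6}$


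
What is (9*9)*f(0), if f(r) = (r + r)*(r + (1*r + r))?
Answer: 0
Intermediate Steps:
f(r) = 6*r² (f(r) = (2*r)*(r + (r + r)) = (2*r)*(r + 2*r) = (2*r)*(3*r) = 6*r²)
(9*9)*f(0) = (9*9)*(6*0²) = 81*(6*0) = 81*0 = 0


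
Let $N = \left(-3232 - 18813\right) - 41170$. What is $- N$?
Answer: $63215$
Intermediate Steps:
$N = -63215$ ($N = -22045 - 41170 = -63215$)
$- N = \left(-1\right) \left(-63215\right) = 63215$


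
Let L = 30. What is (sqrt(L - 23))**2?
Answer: 7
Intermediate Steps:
(sqrt(L - 23))**2 = (sqrt(30 - 23))**2 = (sqrt(7))**2 = 7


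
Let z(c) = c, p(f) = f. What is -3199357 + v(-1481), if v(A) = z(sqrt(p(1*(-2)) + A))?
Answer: -3199357 + I*sqrt(1483) ≈ -3.1994e+6 + 38.51*I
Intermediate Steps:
v(A) = sqrt(-2 + A) (v(A) = sqrt(1*(-2) + A) = sqrt(-2 + A))
-3199357 + v(-1481) = -3199357 + sqrt(-2 - 1481) = -3199357 + sqrt(-1483) = -3199357 + I*sqrt(1483)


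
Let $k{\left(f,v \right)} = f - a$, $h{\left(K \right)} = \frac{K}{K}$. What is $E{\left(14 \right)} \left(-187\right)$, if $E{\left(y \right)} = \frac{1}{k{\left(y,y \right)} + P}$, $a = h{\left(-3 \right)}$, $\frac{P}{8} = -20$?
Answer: $\frac{187}{147} \approx 1.2721$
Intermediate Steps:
$P = -160$ ($P = 8 \left(-20\right) = -160$)
$h{\left(K \right)} = 1$
$a = 1$
$k{\left(f,v \right)} = -1 + f$ ($k{\left(f,v \right)} = f - 1 = -1 + f$)
$E{\left(y \right)} = \frac{1}{-161 + y}$ ($E{\left(y \right)} = \frac{1}{\left(-1 + y\right) - 160} = \frac{1}{-161 + y}$)
$E{\left(14 \right)} \left(-187\right) = \frac{1}{-161 + 14} \left(-187\right) = \frac{1}{-147} \left(-187\right) = \left(- \frac{1}{147}\right) \left(-187\right) = \frac{187}{147}$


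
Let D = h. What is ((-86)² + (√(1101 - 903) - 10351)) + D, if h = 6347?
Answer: 3392 + 3*√22 ≈ 3406.1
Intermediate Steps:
D = 6347
((-86)² + (√(1101 - 903) - 10351)) + D = ((-86)² + (√(1101 - 903) - 10351)) + 6347 = (7396 + (√198 - 10351)) + 6347 = (7396 + (3*√22 - 10351)) + 6347 = (7396 + (-10351 + 3*√22)) + 6347 = (-2955 + 3*√22) + 6347 = 3392 + 3*√22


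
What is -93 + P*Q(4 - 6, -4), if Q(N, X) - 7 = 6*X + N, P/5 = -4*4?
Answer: 1427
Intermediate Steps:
P = -80 (P = 5*(-4*4) = 5*(-16) = -80)
Q(N, X) = 7 + N + 6*X (Q(N, X) = 7 + (6*X + N) = 7 + (N + 6*X) = 7 + N + 6*X)
-93 + P*Q(4 - 6, -4) = -93 - 80*(7 + (4 - 6) + 6*(-4)) = -93 - 80*(7 - 2 - 24) = -93 - 80*(-19) = -93 + 1520 = 1427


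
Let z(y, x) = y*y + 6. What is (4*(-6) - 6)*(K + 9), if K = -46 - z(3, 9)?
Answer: 1560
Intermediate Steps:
z(y, x) = 6 + y² (z(y, x) = y² + 6 = 6 + y²)
K = -61 (K = -46 - (6 + 3²) = -46 - (6 + 9) = -46 - 1*15 = -46 - 15 = -61)
(4*(-6) - 6)*(K + 9) = (4*(-6) - 6)*(-61 + 9) = (-24 - 6)*(-52) = -30*(-52) = 1560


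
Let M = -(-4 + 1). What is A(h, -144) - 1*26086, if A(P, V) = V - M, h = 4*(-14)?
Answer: -26233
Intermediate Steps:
h = -56
M = 3 (M = -1*(-3) = 3)
A(P, V) = -3 + V (A(P, V) = V - 1*3 = V - 3 = -3 + V)
A(h, -144) - 1*26086 = (-3 - 144) - 1*26086 = -147 - 26086 = -26233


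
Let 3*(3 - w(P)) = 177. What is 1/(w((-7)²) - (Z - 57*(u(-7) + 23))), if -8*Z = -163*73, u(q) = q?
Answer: -8/5051 ≈ -0.0015838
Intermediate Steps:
Z = 11899/8 (Z = -(-163)*73/8 = -⅛*(-11899) = 11899/8 ≈ 1487.4)
w(P) = -56 (w(P) = 3 - ⅓*177 = 3 - 59 = -56)
1/(w((-7)²) - (Z - 57*(u(-7) + 23))) = 1/(-56 - (11899/8 - 57*(-7 + 23))) = 1/(-56 - (11899/8 - 57*16)) = 1/(-56 - (11899/8 - 912)) = 1/(-56 - 1*4603/8) = 1/(-56 - 4603/8) = 1/(-5051/8) = -8/5051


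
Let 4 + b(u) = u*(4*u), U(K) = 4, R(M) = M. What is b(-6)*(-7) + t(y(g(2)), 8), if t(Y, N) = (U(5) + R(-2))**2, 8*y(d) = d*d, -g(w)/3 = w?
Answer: -976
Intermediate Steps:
g(w) = -3*w
y(d) = d**2/8 (y(d) = (d*d)/8 = d**2/8)
b(u) = -4 + 4*u**2 (b(u) = -4 + u*(4*u) = -4 + 4*u**2)
t(Y, N) = 4 (t(Y, N) = (4 - 2)**2 = 2**2 = 4)
b(-6)*(-7) + t(y(g(2)), 8) = (-4 + 4*(-6)**2)*(-7) + 4 = (-4 + 4*36)*(-7) + 4 = (-4 + 144)*(-7) + 4 = 140*(-7) + 4 = -980 + 4 = -976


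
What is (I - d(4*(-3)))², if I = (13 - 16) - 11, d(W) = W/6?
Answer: 144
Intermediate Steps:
d(W) = W/6 (d(W) = W*(⅙) = W/6)
I = -14 (I = -3 - 11 = -14)
(I - d(4*(-3)))² = (-14 - 4*(-3)/6)² = (-14 - (-12)/6)² = (-14 - 1*(-2))² = (-14 + 2)² = (-12)² = 144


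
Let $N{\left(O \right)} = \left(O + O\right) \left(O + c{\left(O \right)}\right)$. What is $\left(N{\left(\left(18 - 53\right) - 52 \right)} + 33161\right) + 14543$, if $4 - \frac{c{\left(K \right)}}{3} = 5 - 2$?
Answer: $62320$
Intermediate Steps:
$c{\left(K \right)} = 3$ ($c{\left(K \right)} = 12 - 3 \left(5 - 2\right) = 12 - 9 = 3$)
$N{\left(O \right)} = 2 O \left(3 + O\right)$ ($N{\left(O \right)} = \left(O + O\right) \left(O + 3\right) = 2 O \left(3 + O\right)$)
$\left(N{\left(\left(18 - 53\right) - 52 \right)} + 33161\right) + 14543 = \left(2 \left(\left(18 - 53\right) - 52\right) \left(3 + \left(\left(18 - 53\right) - 52\right)\right) + 33161\right) + 14543 = \left(2 \left(-35 - 52\right) \left(3 - 87\right) + 33161\right) + 14543 = \left(2 \left(-87\right) \left(3 - 87\right) + 33161\right) + 14543 = \left(2 \left(-87\right) \left(-84\right) + 33161\right) + 14543 = \left(14616 + 33161\right) + 14543 = 47777 + 14543 = 62320$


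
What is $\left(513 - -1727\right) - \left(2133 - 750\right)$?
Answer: $857$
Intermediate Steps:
$\left(513 - -1727\right) - \left(2133 - 750\right) = \left(513 + 1727\right) - \left(2133 - 750\right) = 2240 - 1383 = 857$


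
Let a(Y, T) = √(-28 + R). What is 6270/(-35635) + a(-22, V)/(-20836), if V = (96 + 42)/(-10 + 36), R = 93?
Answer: -1254/7127 - √65/20836 ≈ -0.17634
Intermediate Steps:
V = 69/13 (V = 138/26 = 138*(1/26) = 69/13 ≈ 5.3077)
a(Y, T) = √65 (a(Y, T) = √(-28 + 93) = √65)
6270/(-35635) + a(-22, V)/(-20836) = 6270/(-35635) + √65/(-20836) = 6270*(-1/35635) + √65*(-1/20836) = -1254/7127 - √65/20836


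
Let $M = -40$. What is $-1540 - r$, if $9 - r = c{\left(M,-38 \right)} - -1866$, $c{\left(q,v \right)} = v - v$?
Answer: $317$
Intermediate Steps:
$c{\left(q,v \right)} = 0$
$r = -1857$ ($r = 9 - \left(0 - -1866\right) = 9 - \left(0 + 1866\right) = 9 - 1866 = -1857$)
$-1540 - r = -1540 - -1857 = -1540 + 1857 = 317$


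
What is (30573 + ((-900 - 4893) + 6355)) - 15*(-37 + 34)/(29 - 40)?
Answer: 342440/11 ≈ 31131.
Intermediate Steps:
(30573 + ((-900 - 4893) + 6355)) - 15*(-37 + 34)/(29 - 40) = (30573 + (-5793 + 6355)) - (-45)/(-11) = (30573 + 562) - (-45)*(-1)/11 = 31135 - 15*3/11 = 31135 - 45/11 = 342440/11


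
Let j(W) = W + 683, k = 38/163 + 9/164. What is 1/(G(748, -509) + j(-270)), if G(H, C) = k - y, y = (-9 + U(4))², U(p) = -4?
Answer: 26732/6530307 ≈ 0.0040935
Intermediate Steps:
k = 7699/26732 (k = 38*(1/163) + 9*(1/164) = 38/163 + 9/164 = 7699/26732 ≈ 0.28801)
y = 169 (y = (-9 - 4)² = (-13)² = 169)
j(W) = 683 + W
G(H, C) = -4510009/26732 (G(H, C) = 7699/26732 - 1*169 = 7699/26732 - 169 = -4510009/26732)
1/(G(748, -509) + j(-270)) = 1/(-4510009/26732 + (683 - 270)) = 1/(-4510009/26732 + 413) = 1/(6530307/26732) = 26732/6530307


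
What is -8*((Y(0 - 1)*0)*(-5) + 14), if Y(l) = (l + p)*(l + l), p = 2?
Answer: -112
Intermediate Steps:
Y(l) = 2*l*(2 + l) (Y(l) = (l + 2)*(l + l) = (2 + l)*(2*l) = 2*l*(2 + l))
-8*((Y(0 - 1)*0)*(-5) + 14) = -8*(((2*(0 - 1)*(2 + (0 - 1)))*0)*(-5) + 14) = -8*(((2*(-1)*(2 - 1))*0)*(-5) + 14) = -8*(((2*(-1)*1)*0)*(-5) + 14) = -8*(-2*0*(-5) + 14) = -8*(0*(-5) + 14) = -8*(0 + 14) = -8*14 = -112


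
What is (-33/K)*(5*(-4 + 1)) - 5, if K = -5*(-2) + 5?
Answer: 28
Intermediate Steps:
K = 15 (K = 10 + 5 = 15)
(-33/K)*(5*(-4 + 1)) - 5 = (-33/15)*(5*(-4 + 1)) - 5 = (-33*1/15)*(5*(-3)) - 5 = -11/5*(-15) - 5 = 33 - 5 = 28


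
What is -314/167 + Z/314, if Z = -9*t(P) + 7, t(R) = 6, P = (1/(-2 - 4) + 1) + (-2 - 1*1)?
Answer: -106445/52438 ≈ -2.0299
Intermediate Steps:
P = -13/6 (P = (1/(-6) + 1) + (-2 - 1) = (-⅙ + 1) - 3 = ⅚ - 3 = -13/6 ≈ -2.1667)
Z = -47 (Z = -9*6 + 7 = -54 + 7 = -47)
-314/167 + Z/314 = -314/167 - 47/314 = -106445/52438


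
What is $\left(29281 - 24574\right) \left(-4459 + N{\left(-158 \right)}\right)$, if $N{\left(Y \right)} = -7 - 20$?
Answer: $-21115602$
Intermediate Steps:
$N{\left(Y \right)} = -27$ ($N{\left(Y \right)} = -7 - 20 = -27$)
$\left(29281 - 24574\right) \left(-4459 + N{\left(-158 \right)}\right) = \left(29281 - 24574\right) \left(-4459 - 27\right) = 4707 \left(-4486\right) = -21115602$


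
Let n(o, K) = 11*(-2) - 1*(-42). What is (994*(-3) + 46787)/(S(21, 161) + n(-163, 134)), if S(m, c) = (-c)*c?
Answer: -43805/25901 ≈ -1.6912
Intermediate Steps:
n(o, K) = 20 (n(o, K) = -22 + 42 = 20)
S(m, c) = -c**2
(994*(-3) + 46787)/(S(21, 161) + n(-163, 134)) = (994*(-3) + 46787)/(-1*161**2 + 20) = (-2982 + 46787)/(-1*25921 + 20) = 43805/(-25921 + 20) = 43805/(-25901) = 43805*(-1/25901) = -43805/25901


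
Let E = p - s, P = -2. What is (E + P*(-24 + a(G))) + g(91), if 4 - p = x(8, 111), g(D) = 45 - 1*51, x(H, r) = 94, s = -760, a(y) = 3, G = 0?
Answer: 706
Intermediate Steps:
g(D) = -6 (g(D) = 45 - 51 = -6)
p = -90 (p = 4 - 1*94 = 4 - 94 = -90)
E = 670 (E = -90 - 1*(-760) = -90 + 760 = 670)
(E + P*(-24 + a(G))) + g(91) = (670 - 2*(-24 + 3)) - 6 = (670 - 2*(-21)) - 6 = (670 + 42) - 6 = 712 - 6 = 706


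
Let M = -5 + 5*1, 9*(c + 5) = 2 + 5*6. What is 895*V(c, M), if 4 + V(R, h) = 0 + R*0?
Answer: -3580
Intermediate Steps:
c = -13/9 (c = -5 + (2 + 5*6)/9 = -5 + (2 + 30)/9 = -5 + (1/9)*32 = -5 + 32/9 = -13/9 ≈ -1.4444)
M = 0 (M = -5 + 5 = 0)
V(R, h) = -4 (V(R, h) = -4 + (0 + R*0) = -4 + (0 + 0) = -4 + 0 = -4)
895*V(c, M) = 895*(-4) = -3580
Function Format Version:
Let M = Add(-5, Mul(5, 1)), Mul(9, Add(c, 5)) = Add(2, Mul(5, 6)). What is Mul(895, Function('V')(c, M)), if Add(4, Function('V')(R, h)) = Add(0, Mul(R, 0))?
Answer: -3580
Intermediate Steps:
c = Rational(-13, 9) (c = Add(-5, Mul(Rational(1, 9), Add(2, Mul(5, 6)))) = Add(-5, Mul(Rational(1, 9), Add(2, 30))) = Add(-5, Mul(Rational(1, 9), 32)) = Add(-5, Rational(32, 9)) = Rational(-13, 9) ≈ -1.4444)
M = 0 (M = Add(-5, 5) = 0)
Function('V')(R, h) = -4 (Function('V')(R, h) = Add(-4, Add(0, Mul(R, 0))) = Add(-4, Add(0, 0)) = Add(-4, 0) = -4)
Mul(895, Function('V')(c, M)) = Mul(895, -4) = -3580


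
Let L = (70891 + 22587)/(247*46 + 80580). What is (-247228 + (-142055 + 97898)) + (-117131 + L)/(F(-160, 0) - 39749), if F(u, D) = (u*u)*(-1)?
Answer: -875361450374953/3004158879 ≈ -2.9138e+5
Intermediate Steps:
L = 46739/45971 (L = 93478/(11362 + 80580) = 93478/91942 = 93478*(1/91942) = 46739/45971 ≈ 1.0167)
F(u, D) = -u² (F(u, D) = u²*(-1) = -u²)
(-247228 + (-142055 + 97898)) + (-117131 + L)/(F(-160, 0) - 39749) = (-247228 + (-142055 + 97898)) + (-117131 + 46739/45971)/(-1*(-160)² - 39749) = (-247228 - 44157) - 5384582462/(45971*(-1*25600 - 39749)) = -291385 - 5384582462/(45971*(-25600 - 39749)) = -291385 - 5384582462/45971/(-65349) = -291385 - 5384582462/45971*(-1/65349) = -291385 + 5384582462/3004158879 = -875361450374953/3004158879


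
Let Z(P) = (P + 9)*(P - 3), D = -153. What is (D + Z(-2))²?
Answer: 35344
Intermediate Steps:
Z(P) = (-3 + P)*(9 + P) (Z(P) = (9 + P)*(-3 + P) = (-3 + P)*(9 + P))
(D + Z(-2))² = (-153 + (-27 + (-2)² + 6*(-2)))² = (-153 + (-27 + 4 - 12))² = (-153 - 35)² = (-188)² = 35344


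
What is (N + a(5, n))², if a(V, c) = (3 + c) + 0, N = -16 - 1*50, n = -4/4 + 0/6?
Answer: 4096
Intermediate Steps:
n = -1 (n = -4*¼ + 0*(⅙) = -1 + 0 = -1)
N = -66 (N = -16 - 50 = -66)
a(V, c) = 3 + c
(N + a(5, n))² = (-66 + (3 - 1))² = (-66 + 2)² = (-64)² = 4096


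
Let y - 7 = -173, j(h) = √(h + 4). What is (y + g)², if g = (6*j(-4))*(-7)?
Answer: 27556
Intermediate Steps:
j(h) = √(4 + h)
g = 0 (g = (6*√(4 - 4))*(-7) = (6*√0)*(-7) = (6*0)*(-7) = 0*(-7) = 0)
y = -166 (y = 7 - 173 = -166)
(y + g)² = (-166 + 0)² = (-166)² = 27556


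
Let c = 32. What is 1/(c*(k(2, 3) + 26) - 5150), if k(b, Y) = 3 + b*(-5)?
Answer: -1/4542 ≈ -0.00022017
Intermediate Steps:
k(b, Y) = 3 - 5*b
1/(c*(k(2, 3) + 26) - 5150) = 1/(32*((3 - 5*2) + 26) - 5150) = 1/(32*((3 - 10) + 26) - 5150) = 1/(32*(-7 + 26) - 5150) = 1/(32*19 - 5150) = 1/(608 - 5150) = 1/(-4542) = -1/4542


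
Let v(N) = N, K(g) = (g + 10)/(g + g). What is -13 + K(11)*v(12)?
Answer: -17/11 ≈ -1.5455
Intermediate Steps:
K(g) = (10 + g)/(2*g) (K(g) = (10 + g)/((2*g)) = (10 + g)*(1/(2*g)) = (10 + g)/(2*g))
-13 + K(11)*v(12) = -13 + ((½)*(10 + 11)/11)*12 = -13 + ((½)*(1/11)*21)*12 = -13 + (21/22)*12 = -13 + 126/11 = -17/11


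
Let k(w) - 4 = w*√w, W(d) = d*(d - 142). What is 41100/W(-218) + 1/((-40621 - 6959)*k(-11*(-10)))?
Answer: 301248818253/575231320040 - 11*√110/6332821872 ≈ 0.52370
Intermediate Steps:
W(d) = d*(-142 + d)
k(w) = 4 + w^(3/2) (k(w) = 4 + w*√w = 4 + w^(3/2))
41100/W(-218) + 1/((-40621 - 6959)*k(-11*(-10))) = 41100/((-218*(-142 - 218))) + 1/((-40621 - 6959)*(4 + (-11*(-10))^(3/2))) = 41100/((-218*(-360))) + 1/((-47580)*(4 + 110^(3/2))) = 41100/78480 - 1/(47580*(4 + 110*√110)) = 41100*(1/78480) - 1/(47580*(4 + 110*√110)) = 685/1308 - 1/(47580*(4 + 110*√110))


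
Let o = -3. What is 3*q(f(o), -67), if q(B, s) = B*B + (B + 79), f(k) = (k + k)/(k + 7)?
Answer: 957/4 ≈ 239.25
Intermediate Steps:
f(k) = 2*k/(7 + k) (f(k) = (2*k)/(7 + k) = 2*k/(7 + k))
q(B, s) = 79 + B + B**2 (q(B, s) = B**2 + (79 + B) = 79 + B + B**2)
3*q(f(o), -67) = 3*(79 + 2*(-3)/(7 - 3) + (2*(-3)/(7 - 3))**2) = 3*(79 + 2*(-3)/4 + (2*(-3)/4)**2) = 3*(79 + 2*(-3)*(1/4) + (2*(-3)*(1/4))**2) = 3*(79 - 3/2 + (-3/2)**2) = 3*(79 - 3/2 + 9/4) = 3*(319/4) = 957/4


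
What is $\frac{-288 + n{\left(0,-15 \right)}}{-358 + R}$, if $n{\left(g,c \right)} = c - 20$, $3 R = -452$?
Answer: $\frac{969}{1526} \approx 0.63499$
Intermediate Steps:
$R = - \frac{452}{3}$ ($R = \frac{1}{3} \left(-452\right) = - \frac{452}{3} \approx -150.67$)
$n{\left(g,c \right)} = -20 + c$
$\frac{-288 + n{\left(0,-15 \right)}}{-358 + R} = \frac{-288 - 35}{-358 - \frac{452}{3}} = \frac{-288 - 35}{- \frac{1526}{3}} = \left(-323\right) \left(- \frac{3}{1526}\right) = \frac{969}{1526}$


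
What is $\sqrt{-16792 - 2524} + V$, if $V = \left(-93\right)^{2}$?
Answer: $8649 + 2 i \sqrt{4829} \approx 8649.0 + 138.98 i$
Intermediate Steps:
$V = 8649$
$\sqrt{-16792 - 2524} + V = \sqrt{-16792 - 2524} + 8649 = \sqrt{-19316} + 8649 = 2 i \sqrt{4829} + 8649 = 8649 + 2 i \sqrt{4829}$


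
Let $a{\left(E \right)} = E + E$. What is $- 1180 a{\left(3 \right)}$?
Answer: $-7080$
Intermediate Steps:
$a{\left(E \right)} = 2 E$
$- 1180 a{\left(3 \right)} = - 1180 \cdot 2 \cdot 3 = \left(-1180\right) 6 = -7080$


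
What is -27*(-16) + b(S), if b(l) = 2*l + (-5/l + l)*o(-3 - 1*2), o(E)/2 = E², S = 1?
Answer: 234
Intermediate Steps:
o(E) = 2*E²
b(l) = -250/l + 52*l (b(l) = 2*l + (-5/l + l)*(2*(-3 - 1*2)²) = 2*l + (l - 5/l)*(2*(-3 - 2)²) = 2*l + (l - 5/l)*(2*(-5)²) = 2*l + (l - 5/l)*(2*25) = 2*l + (l - 5/l)*50 = 2*l + (-250/l + 50*l) = -250/l + 52*l)
-27*(-16) + b(S) = -27*(-16) + (-250/1 + 52*1) = 432 + (-250*1 + 52) = 432 + (-250 + 52) = 432 - 198 = 234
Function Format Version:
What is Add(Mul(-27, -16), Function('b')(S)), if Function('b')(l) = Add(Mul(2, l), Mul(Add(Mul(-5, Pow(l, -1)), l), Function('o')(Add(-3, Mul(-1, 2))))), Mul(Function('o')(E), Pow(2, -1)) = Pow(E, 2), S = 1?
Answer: 234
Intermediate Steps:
Function('o')(E) = Mul(2, Pow(E, 2))
Function('b')(l) = Add(Mul(-250, Pow(l, -1)), Mul(52, l)) (Function('b')(l) = Add(Mul(2, l), Mul(Add(Mul(-5, Pow(l, -1)), l), Mul(2, Pow(Add(-3, Mul(-1, 2)), 2)))) = Add(Mul(2, l), Mul(Add(l, Mul(-5, Pow(l, -1))), Mul(2, Pow(Add(-3, -2), 2)))) = Add(Mul(2, l), Mul(Add(l, Mul(-5, Pow(l, -1))), Mul(2, Pow(-5, 2)))) = Add(Mul(2, l), Mul(Add(l, Mul(-5, Pow(l, -1))), Mul(2, 25))) = Add(Mul(2, l), Mul(Add(l, Mul(-5, Pow(l, -1))), 50)) = Add(Mul(2, l), Add(Mul(-250, Pow(l, -1)), Mul(50, l))) = Add(Mul(-250, Pow(l, -1)), Mul(52, l)))
Add(Mul(-27, -16), Function('b')(S)) = Add(Mul(-27, -16), Add(Mul(-250, Pow(1, -1)), Mul(52, 1))) = Add(432, Add(Mul(-250, 1), 52)) = Add(432, Add(-250, 52)) = Add(432, -198) = 234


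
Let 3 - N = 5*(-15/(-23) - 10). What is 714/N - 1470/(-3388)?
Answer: 93051/6292 ≈ 14.789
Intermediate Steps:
N = 1144/23 (N = 3 - 5*(-15/(-23) - 10) = 3 - 5*(-15*(-1/23) - 10) = 3 - 5*(15/23 - 10) = 3 - 5*(-215)/23 = 3 - 1*(-1075/23) = 3 + 1075/23 = 1144/23 ≈ 49.739)
714/N - 1470/(-3388) = 714/(1144/23) - 1470/(-3388) = 714*(23/1144) - 1470*(-1/3388) = 8211/572 + 105/242 = 93051/6292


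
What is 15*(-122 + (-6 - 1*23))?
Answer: -2265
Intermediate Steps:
15*(-122 + (-6 - 1*23)) = 15*(-122 + (-6 - 23)) = 15*(-122 - 29) = 15*(-151) = -2265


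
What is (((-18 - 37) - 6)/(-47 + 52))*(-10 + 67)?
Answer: -3477/5 ≈ -695.40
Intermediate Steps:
(((-18 - 37) - 6)/(-47 + 52))*(-10 + 67) = ((-55 - 6)/5)*57 = -61*⅕*57 = -61/5*57 = -3477/5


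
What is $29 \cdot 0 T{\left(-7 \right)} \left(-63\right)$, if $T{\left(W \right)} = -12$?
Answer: $0$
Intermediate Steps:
$29 \cdot 0 T{\left(-7 \right)} \left(-63\right) = 29 \cdot 0 \left(-12\right) \left(-63\right) = 0 \left(-12\right) \left(-63\right) = 0 \left(-63\right) = 0$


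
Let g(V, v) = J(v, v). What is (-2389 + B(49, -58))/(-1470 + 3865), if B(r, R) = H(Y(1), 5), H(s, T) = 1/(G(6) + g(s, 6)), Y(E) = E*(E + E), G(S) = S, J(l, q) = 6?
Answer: -28667/28740 ≈ -0.99746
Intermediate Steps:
g(V, v) = 6
Y(E) = 2*E² (Y(E) = E*(2*E) = 2*E²)
H(s, T) = 1/12 (H(s, T) = 1/(6 + 6) = 1/12)
B(r, R) = 1/12
(-2389 + B(49, -58))/(-1470 + 3865) = (-2389 + 1/12)/(-1470 + 3865) = -28667/12/2395 = -28667/12*1/2395 = -28667/28740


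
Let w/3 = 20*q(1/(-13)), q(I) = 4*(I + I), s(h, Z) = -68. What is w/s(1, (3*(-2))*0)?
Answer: 120/221 ≈ 0.54299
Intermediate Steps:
q(I) = 8*I (q(I) = 4*(2*I) = 8*I)
w = -480/13 (w = 3*(20*(8/(-13))) = 3*(20*(8*(-1/13))) = 3*(20*(-8/13)) = 3*(-160/13) = -480/13 ≈ -36.923)
w/s(1, (3*(-2))*0) = -480/13/(-68) = -480/13*(-1/68) = 120/221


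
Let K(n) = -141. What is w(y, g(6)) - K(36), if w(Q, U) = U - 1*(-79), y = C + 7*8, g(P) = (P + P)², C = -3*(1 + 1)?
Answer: 364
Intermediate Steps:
C = -6 (C = -3*2 = -6)
g(P) = 4*P² (g(P) = (2*P)² = 4*P²)
y = 50 (y = -6 + 7*8 = -6 + 56 = 50)
w(Q, U) = 79 + U (w(Q, U) = U + 79 = 79 + U)
w(y, g(6)) - K(36) = (79 + 4*6²) - 1*(-141) = (79 + 4*36) + 141 = (79 + 144) + 141 = 223 + 141 = 364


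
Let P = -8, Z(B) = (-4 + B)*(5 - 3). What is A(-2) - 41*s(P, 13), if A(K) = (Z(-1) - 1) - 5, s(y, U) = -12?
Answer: 476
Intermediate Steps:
Z(B) = -8 + 2*B (Z(B) = (-4 + B)*2 = -8 + 2*B)
A(K) = -16 (A(K) = ((-8 + 2*(-1)) - 1) - 5 = ((-8 - 2) - 1) - 5 = (-10 - 1) - 5 = -11 - 5 = -16)
A(-2) - 41*s(P, 13) = -16 - 41*(-12) = -16 + 492 = 476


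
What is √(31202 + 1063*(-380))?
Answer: I*√372738 ≈ 610.52*I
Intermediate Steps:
√(31202 + 1063*(-380)) = √(31202 - 403940) = √(-372738) = I*√372738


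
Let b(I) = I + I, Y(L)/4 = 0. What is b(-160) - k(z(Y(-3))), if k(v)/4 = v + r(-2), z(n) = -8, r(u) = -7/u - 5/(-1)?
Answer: -322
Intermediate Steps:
Y(L) = 0 (Y(L) = 4*0 = 0)
r(u) = 5 - 7/u (r(u) = -7/u - 5*(-1) = -7/u + 5 = 5 - 7/u)
b(I) = 2*I
k(v) = 34 + 4*v (k(v) = 4*(v + (5 - 7/(-2))) = 4*(v + (5 - 7*(-1/2))) = 4*(v + (5 + 7/2)) = 4*(v + 17/2) = 4*(17/2 + v) = 34 + 4*v)
b(-160) - k(z(Y(-3))) = 2*(-160) - (34 + 4*(-8)) = -320 - (34 - 32) = -320 - 1*2 = -320 - 2 = -322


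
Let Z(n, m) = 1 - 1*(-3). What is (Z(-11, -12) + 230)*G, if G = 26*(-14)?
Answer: -85176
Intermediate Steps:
Z(n, m) = 4 (Z(n, m) = 1 + 3 = 4)
G = -364
(Z(-11, -12) + 230)*G = (4 + 230)*(-364) = 234*(-364) = -85176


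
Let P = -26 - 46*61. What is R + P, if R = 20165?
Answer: 17333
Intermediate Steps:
P = -2832 (P = -26 - 2806 = -2832)
R + P = 20165 - 2832 = 17333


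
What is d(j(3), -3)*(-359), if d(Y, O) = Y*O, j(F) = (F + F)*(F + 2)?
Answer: 32310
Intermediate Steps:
j(F) = 2*F*(2 + F) (j(F) = (2*F)*(2 + F) = 2*F*(2 + F))
d(Y, O) = O*Y
d(j(3), -3)*(-359) = -6*3*(2 + 3)*(-359) = -6*3*5*(-359) = -3*30*(-359) = -90*(-359) = 32310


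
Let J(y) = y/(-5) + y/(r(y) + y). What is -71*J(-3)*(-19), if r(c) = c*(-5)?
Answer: 9443/20 ≈ 472.15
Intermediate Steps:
r(c) = -5*c
J(y) = -¼ - y/5 (J(y) = y/(-5) + y/(-5*y + y) = y*(-⅕) + y/((-4*y)) = -y/5 + y*(-1/(4*y)) = -y/5 - ¼ = -¼ - y/5)
-71*J(-3)*(-19) = -71*(-¼ - ⅕*(-3))*(-19) = -71*(-¼ + ⅗)*(-19) = -71*7/20*(-19) = -497/20*(-19) = 9443/20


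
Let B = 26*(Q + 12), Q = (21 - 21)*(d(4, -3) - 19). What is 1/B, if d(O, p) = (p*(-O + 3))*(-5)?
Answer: 1/312 ≈ 0.0032051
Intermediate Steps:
d(O, p) = -5*p*(3 - O) (d(O, p) = (p*(3 - O))*(-5) = -5*p*(3 - O))
Q = 0 (Q = (21 - 21)*(5*(-3)*(-3 + 4) - 19) = 0*(5*(-3)*1 - 19) = 0*(-15 - 19) = 0*(-34) = 0)
B = 312 (B = 26*(0 + 12) = 26*12 = 312)
1/B = 1/312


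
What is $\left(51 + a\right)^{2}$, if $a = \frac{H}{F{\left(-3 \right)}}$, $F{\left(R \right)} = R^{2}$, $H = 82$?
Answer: $\frac{292681}{81} \approx 3613.3$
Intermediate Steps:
$a = \frac{82}{9}$ ($a = \frac{82}{\left(-3\right)^{2}} = \frac{82}{9} \approx 9.1111$)
$\left(51 + a\right)^{2} = \left(51 + \frac{82}{9}\right)^{2} = \left(\frac{541}{9}\right)^{2} = \frac{292681}{81}$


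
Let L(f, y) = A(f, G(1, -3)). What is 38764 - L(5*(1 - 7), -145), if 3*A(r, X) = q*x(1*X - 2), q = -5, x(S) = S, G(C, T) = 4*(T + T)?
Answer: 116162/3 ≈ 38721.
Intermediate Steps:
G(C, T) = 8*T (G(C, T) = 4*(2*T) = 8*T)
A(r, X) = 10/3 - 5*X/3 (A(r, X) = (-5*(1*X - 2))/3 = (-5*(X - 2))/3 = (-5*(-2 + X))/3 = (10 - 5*X)/3 = 10/3 - 5*X/3)
L(f, y) = 130/3 (L(f, y) = 10/3 - 40*(-3)/3 = 10/3 - 5/3*(-24) = 10/3 + 40 = 130/3)
38764 - L(5*(1 - 7), -145) = 38764 - 1*130/3 = 38764 - 130/3 = 116162/3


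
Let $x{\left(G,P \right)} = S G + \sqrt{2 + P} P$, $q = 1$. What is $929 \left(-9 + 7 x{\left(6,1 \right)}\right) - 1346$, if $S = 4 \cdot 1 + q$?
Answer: $185383 + 6503 \sqrt{3} \approx 1.9665 \cdot 10^{5}$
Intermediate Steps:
$S = 5$ ($S = 4 \cdot 1 + 1 = 4 + 1 = 5$)
$x{\left(G,P \right)} = 5 G + P \sqrt{2 + P}$ ($x{\left(G,P \right)} = 5 G + \sqrt{2 + P} P = 5 G + P \sqrt{2 + P}$)
$929 \left(-9 + 7 x{\left(6,1 \right)}\right) - 1346 = 929 \left(-9 + 7 \left(5 \cdot 6 + 1 \sqrt{2 + 1}\right)\right) - 1346 = 929 \left(-9 + 7 \left(30 + 1 \sqrt{3}\right)\right) - 1346 = 929 \left(-9 + 7 \left(30 + \sqrt{3}\right)\right) - 1346 = 929 \left(-9 + \left(210 + 7 \sqrt{3}\right)\right) - 1346 = 929 \left(201 + 7 \sqrt{3}\right) - 1346 = \left(186729 + 6503 \sqrt{3}\right) - 1346 = 185383 + 6503 \sqrt{3}$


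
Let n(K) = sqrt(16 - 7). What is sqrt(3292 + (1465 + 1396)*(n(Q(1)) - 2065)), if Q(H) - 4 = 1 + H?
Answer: I*sqrt(5896090) ≈ 2428.2*I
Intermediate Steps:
Q(H) = 5 + H (Q(H) = 4 + (1 + H) = 5 + H)
n(K) = 3 (n(K) = sqrt(9) = 3)
sqrt(3292 + (1465 + 1396)*(n(Q(1)) - 2065)) = sqrt(3292 + (1465 + 1396)*(3 - 2065)) = sqrt(3292 + 2861*(-2062)) = sqrt(3292 - 5899382) = sqrt(-5896090) = I*sqrt(5896090)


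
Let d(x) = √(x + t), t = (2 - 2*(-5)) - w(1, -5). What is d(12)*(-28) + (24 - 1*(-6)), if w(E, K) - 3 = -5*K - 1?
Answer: 30 - 28*I*√3 ≈ 30.0 - 48.497*I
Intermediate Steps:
w(E, K) = 2 - 5*K (w(E, K) = 3 + (-5*K - 1) = 3 + (-1 - 5*K) = 2 - 5*K)
t = -15 (t = (2 - 2*(-5)) - (2 - 5*(-5)) = (2 + 10) - (2 + 25) = 12 - 1*27 = 12 - 27 = -15)
d(x) = √(-15 + x) (d(x) = √(x - 15) = √(-15 + x))
d(12)*(-28) + (24 - 1*(-6)) = √(-15 + 12)*(-28) + (24 - 1*(-6)) = √(-3)*(-28) + (24 + 6) = (I*√3)*(-28) + 30 = -28*I*√3 + 30 = 30 - 28*I*√3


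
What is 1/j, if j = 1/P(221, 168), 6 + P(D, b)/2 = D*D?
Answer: 97670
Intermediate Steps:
P(D, b) = -12 + 2*D**2 (P(D, b) = -12 + 2*(D*D) = -12 + 2*D**2)
j = 1/97670 (j = 1/(-12 + 2*221**2) = 1/(-12 + 2*48841) = 1/(-12 + 97682) = 1/97670 ≈ 1.0239e-5)
1/j = 1/(1/97670) = 97670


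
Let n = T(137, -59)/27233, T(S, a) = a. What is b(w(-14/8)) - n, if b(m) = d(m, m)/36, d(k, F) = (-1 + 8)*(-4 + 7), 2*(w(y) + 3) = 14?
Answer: 191339/326796 ≈ 0.58550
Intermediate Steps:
w(y) = 4 (w(y) = -3 + (½)*14 = -3 + 7 = 4)
d(k, F) = 21 (d(k, F) = 7*3 = 21)
n = -59/27233 ≈ -0.0021665
b(m) = 7/12 (b(m) = 21/36 = 21*(1/36) = 7/12)
b(w(-14/8)) - n = 7/12 - 1*(-59/27233) = 7/12 + 59/27233 = 191339/326796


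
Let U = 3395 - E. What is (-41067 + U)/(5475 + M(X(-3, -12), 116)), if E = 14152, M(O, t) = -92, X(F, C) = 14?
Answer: -51824/5383 ≈ -9.6273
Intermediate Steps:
U = -10757 (U = 3395 - 1*14152 = 3395 - 14152 = -10757)
(-41067 + U)/(5475 + M(X(-3, -12), 116)) = (-41067 - 10757)/(5475 - 92) = -51824/5383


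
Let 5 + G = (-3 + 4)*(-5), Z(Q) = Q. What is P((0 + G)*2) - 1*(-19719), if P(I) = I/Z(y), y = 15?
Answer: 59153/3 ≈ 19718.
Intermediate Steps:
G = -10 (G = -5 + (-3 + 4)*(-5) = -5 + 1*(-5) = -5 - 5 = -10)
P(I) = I/15
P((0 + G)*2) - 1*(-19719) = ((0 - 10)*2)/15 - 1*(-19719) = (-10*2)/15 + 19719 = (1/15)*(-20) + 19719 = -4/3 + 19719 = 59153/3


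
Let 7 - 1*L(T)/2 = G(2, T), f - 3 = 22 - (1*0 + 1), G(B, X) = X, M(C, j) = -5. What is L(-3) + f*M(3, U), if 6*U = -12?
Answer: -100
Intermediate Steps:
U = -2 (U = (⅙)*(-12) = -2)
f = 24 (f = 3 + (22 - (1*0 + 1)) = 3 + (22 - (0 + 1)) = 3 + (22 - 1*1) = 3 + (22 - 1) = 3 + 21 = 24)
L(T) = 14 - 2*T
L(-3) + f*M(3, U) = (14 - 2*(-3)) + 24*(-5) = (14 + 6) - 120 = 20 - 120 = -100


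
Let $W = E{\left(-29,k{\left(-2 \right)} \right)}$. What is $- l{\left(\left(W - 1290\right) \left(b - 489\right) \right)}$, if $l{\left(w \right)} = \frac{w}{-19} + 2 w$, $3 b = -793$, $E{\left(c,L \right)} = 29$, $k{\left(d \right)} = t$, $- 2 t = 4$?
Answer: $- \frac{105444820}{57} \approx -1.8499 \cdot 10^{6}$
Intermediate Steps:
$t = -2$ ($t = \left(- \frac{1}{2}\right) 4 = -2$)
$k{\left(d \right)} = -2$
$W = 29$
$b = - \frac{793}{3}$ ($b = \frac{1}{3} \left(-793\right) = - \frac{793}{3} \approx -264.33$)
$l{\left(w \right)} = \frac{37 w}{19}$ ($l{\left(w \right)} = w \left(- \frac{1}{19}\right) + 2 w = - \frac{w}{19} + 2 w = \frac{37 w}{19}$)
$- l{\left(\left(W - 1290\right) \left(b - 489\right) \right)} = - \frac{37 \left(29 - 1290\right) \left(- \frac{793}{3} - 489\right)}{19} = - \frac{37 \left(\left(-1261\right) \left(- \frac{2260}{3}\right)\right)}{19} = - \frac{37 \cdot 2849860}{19 \cdot 3} = \left(-1\right) \frac{105444820}{57} = - \frac{105444820}{57}$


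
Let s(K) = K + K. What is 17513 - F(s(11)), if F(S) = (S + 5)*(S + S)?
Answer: 16325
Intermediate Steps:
s(K) = 2*K
F(S) = 2*S*(5 + S) (F(S) = (5 + S)*(2*S) = 2*S*(5 + S))
17513 - F(s(11)) = 17513 - 2*2*11*(5 + 2*11) = 17513 - 2*22*(5 + 22) = 17513 - 2*22*27 = 17513 - 1*1188 = 17513 - 1188 = 16325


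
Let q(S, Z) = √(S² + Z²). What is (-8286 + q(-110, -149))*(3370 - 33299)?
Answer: 247991694 - 29929*√34301 ≈ 2.4245e+8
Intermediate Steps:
(-8286 + q(-110, -149))*(3370 - 33299) = (-8286 + √((-110)² + (-149)²))*(3370 - 33299) = (-8286 + √(12100 + 22201))*(-29929) = (-8286 + √34301)*(-29929) = 247991694 - 29929*√34301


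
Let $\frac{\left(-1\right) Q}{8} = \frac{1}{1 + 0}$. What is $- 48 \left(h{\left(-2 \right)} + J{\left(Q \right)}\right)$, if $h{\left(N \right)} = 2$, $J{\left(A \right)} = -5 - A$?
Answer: $-240$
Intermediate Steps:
$Q = -8$ ($Q = - \frac{8}{1 + 0} = - \frac{8}{1} = \left(-8\right) 1 = -8$)
$- 48 \left(h{\left(-2 \right)} + J{\left(Q \right)}\right) = - 48 \left(2 - -3\right) = - 48 \left(2 + \left(-5 + 8\right)\right) = - 48 \left(2 + 3\right) = \left(-48\right) 5 = -240$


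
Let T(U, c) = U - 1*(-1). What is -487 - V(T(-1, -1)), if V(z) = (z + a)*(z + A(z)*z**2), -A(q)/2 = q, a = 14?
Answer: -487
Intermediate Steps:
A(q) = -2*q
T(U, c) = 1 + U (T(U, c) = U + 1 = 1 + U)
V(z) = (14 + z)*(z - 2*z**3) (V(z) = (z + 14)*(z + (-2*z)*z**2) = (14 + z)*(z - 2*z**3))
-487 - V(T(-1, -1)) = -487 - (1 - 1)*(14 + (1 - 1) - 28*(1 - 1)**2 - 2*(1 - 1)**3) = -487 - 0*(14 + 0 - 28*0**2 - 2*0**3) = -487 - 0*(14 + 0 - 28*0 - 2*0) = -487 - 0*(14 + 0 + 0 + 0) = -487 - 0*14 = -487 - 1*0 = -487 + 0 = -487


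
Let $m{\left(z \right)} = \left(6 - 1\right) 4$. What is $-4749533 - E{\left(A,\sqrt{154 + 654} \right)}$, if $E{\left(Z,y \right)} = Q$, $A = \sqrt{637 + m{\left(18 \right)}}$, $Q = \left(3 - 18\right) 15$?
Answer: $-4749308$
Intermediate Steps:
$Q = -225$ ($Q = \left(-15\right) 15 = -225$)
$m{\left(z \right)} = 20$ ($m{\left(z \right)} = 5 \cdot 4 = 20$)
$A = 3 \sqrt{73}$ ($A = \sqrt{637 + 20} = \sqrt{657} = 3 \sqrt{73} \approx 25.632$)
$E{\left(Z,y \right)} = -225$
$-4749533 - E{\left(A,\sqrt{154 + 654} \right)} = -4749533 - -225 = -4749533 + 225 = -4749308$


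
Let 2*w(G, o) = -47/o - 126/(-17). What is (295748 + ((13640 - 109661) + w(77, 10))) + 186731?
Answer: 131396181/340 ≈ 3.8646e+5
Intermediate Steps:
w(G, o) = 63/17 - 47/(2*o) (w(G, o) = (-47/o - 126/(-17))/2 = (-47/o - 126*(-1/17))/2 = (-47/o + 126/17)/2 = (126/17 - 47/o)/2 = 63/17 - 47/(2*o))
(295748 + ((13640 - 109661) + w(77, 10))) + 186731 = (295748 + ((13640 - 109661) + (1/34)*(-799 + 126*10)/10)) + 186731 = (295748 + (-96021 + (1/34)*(⅒)*(-799 + 1260))) + 186731 = (295748 + (-96021 + (1/34)*(⅒)*461)) + 186731 = (295748 + (-96021 + 461/340)) + 186731 = (295748 - 32646679/340) + 186731 = 67907641/340 + 186731 = 131396181/340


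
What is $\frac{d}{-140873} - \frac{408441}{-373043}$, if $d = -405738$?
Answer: $\frac{18990548157}{4777426049} \approx 3.9751$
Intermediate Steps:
$\frac{d}{-140873} - \frac{408441}{-373043} = - \frac{405738}{-140873} - \frac{408441}{-373043} = \left(-405738\right) \left(- \frac{1}{140873}\right) - - \frac{37131}{33913} = \frac{405738}{140873} + \frac{37131}{33913} = \frac{18990548157}{4777426049}$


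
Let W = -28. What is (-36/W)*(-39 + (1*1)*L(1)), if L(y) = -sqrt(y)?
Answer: -360/7 ≈ -51.429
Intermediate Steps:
(-36/W)*(-39 + (1*1)*L(1)) = (-36/(-28))*(-39 + (1*1)*(-sqrt(1))) = (-36*(-1/28))*(-39 + 1*(-1*1)) = 9*(-39 + 1*(-1))/7 = 9*(-39 - 1)/7 = (9/7)*(-40) = -360/7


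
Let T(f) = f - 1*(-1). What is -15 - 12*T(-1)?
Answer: -15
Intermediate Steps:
T(f) = 1 + f (T(f) = f + 1 = 1 + f)
-15 - 12*T(-1) = -15 - 12*(1 - 1) = -15 - 12*0 = -15 + 0 = -15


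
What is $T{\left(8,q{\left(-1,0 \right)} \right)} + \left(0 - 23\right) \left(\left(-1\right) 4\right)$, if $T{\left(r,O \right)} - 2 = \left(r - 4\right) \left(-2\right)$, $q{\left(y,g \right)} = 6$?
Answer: $86$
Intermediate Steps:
$T{\left(r,O \right)} = 10 - 2 r$ ($T{\left(r,O \right)} = 2 + \left(r - 4\right) \left(-2\right) = 2 + \left(-4 + r\right) \left(-2\right) = 2 - \left(-8 + 2 r\right) = 10 - 2 r$)
$T{\left(8,q{\left(-1,0 \right)} \right)} + \left(0 - 23\right) \left(\left(-1\right) 4\right) = \left(10 - 16\right) + \left(0 - 23\right) \left(\left(-1\right) 4\right) = \left(10 - 16\right) - -92 = -6 + 92 = 86$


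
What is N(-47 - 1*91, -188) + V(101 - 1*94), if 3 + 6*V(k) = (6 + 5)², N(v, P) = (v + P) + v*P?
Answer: 76913/3 ≈ 25638.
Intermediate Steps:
N(v, P) = P + v + P*v (N(v, P) = (P + v) + P*v = P + v + P*v)
V(k) = 59/3 (V(k) = -½ + (6 + 5)²/6 = -½ + (⅙)*11² = -½ + (⅙)*121 = -½ + 121/6 = 59/3)
N(-47 - 1*91, -188) + V(101 - 1*94) = (-188 + (-47 - 1*91) - 188*(-47 - 1*91)) + 59/3 = (-188 + (-47 - 91) - 188*(-47 - 91)) + 59/3 = (-188 - 138 - 188*(-138)) + 59/3 = (-188 - 138 + 25944) + 59/3 = 25618 + 59/3 = 76913/3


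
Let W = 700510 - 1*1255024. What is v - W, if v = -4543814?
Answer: -3989300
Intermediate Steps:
W = -554514 (W = 700510 - 1255024 = -554514)
v - W = -4543814 - 1*(-554514) = -4543814 + 554514 = -3989300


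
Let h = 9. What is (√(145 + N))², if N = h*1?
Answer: 154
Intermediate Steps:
N = 9 (N = 9*1 = 9)
(√(145 + N))² = (√(145 + 9))² = (√154)² = 154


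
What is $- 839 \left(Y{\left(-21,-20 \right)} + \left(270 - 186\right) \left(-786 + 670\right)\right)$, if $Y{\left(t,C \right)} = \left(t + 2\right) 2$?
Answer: $8207098$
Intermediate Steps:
$Y{\left(t,C \right)} = 4 + 2 t$ ($Y{\left(t,C \right)} = \left(2 + t\right) 2 = 4 + 2 t$)
$- 839 \left(Y{\left(-21,-20 \right)} + \left(270 - 186\right) \left(-786 + 670\right)\right) = - 839 \left(\left(4 + 2 \left(-21\right)\right) + \left(270 - 186\right) \left(-786 + 670\right)\right) = - 839 \left(\left(4 - 42\right) + 84 \left(-116\right)\right) = - 839 \left(-38 - 9744\right) = \left(-839\right) \left(-9782\right) = 8207098$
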